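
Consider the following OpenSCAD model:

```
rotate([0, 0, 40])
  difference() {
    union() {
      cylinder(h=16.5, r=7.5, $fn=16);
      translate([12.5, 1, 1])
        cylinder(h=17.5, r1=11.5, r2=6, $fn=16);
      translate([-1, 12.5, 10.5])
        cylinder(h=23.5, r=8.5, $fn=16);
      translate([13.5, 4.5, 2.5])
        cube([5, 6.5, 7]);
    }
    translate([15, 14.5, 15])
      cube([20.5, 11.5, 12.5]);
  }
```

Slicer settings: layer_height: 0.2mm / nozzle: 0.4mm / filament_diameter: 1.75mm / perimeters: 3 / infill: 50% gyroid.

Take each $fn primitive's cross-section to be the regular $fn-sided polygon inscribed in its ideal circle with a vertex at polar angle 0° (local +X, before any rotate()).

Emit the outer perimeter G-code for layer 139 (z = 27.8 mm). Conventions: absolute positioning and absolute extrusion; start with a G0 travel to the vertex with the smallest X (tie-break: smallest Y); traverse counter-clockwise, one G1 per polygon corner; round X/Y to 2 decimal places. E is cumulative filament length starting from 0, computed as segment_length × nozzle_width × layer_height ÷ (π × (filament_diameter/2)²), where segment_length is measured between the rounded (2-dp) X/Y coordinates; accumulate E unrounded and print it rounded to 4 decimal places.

G0 X-17.27 Y9.67 Z27.80
G1 X-16.91 Y6.38 E0.1101
G1 X-15.31 Y3.47 E0.2205
G1 X-12.73 Y1.39 E0.3308
G1 X-9.54 Y0.47 E0.4412
G1 X-6.24 Y0.83 E0.5516
G1 X-3.34 Y2.42 E0.6616
G1 X-1.26 Y5.01 E0.7721
G1 X-0.33 Y8.19 E0.8823
G1 X-0.69 Y11.49 E0.9927
G1 X-2.29 Y14.40 E1.1031
G1 X-4.88 Y16.47 E1.2134
G1 X-8.06 Y17.40 E1.3236
G1 X-11.36 Y17.04 E1.4340
G1 X-14.26 Y15.44 E1.5442
G1 X-16.34 Y12.86 E1.6544
G1 X-17.27 Y9.67 E1.7649

At z = 27.8 mm: the cylinder is not intersected at this z (z outside [0, 16.5]); the cone at (12.5, 1) is not intersected at this z (z outside [1, 18.5]); the cylinder at (-1, 12.5): section is a regular 16-gon, circumradius r=8.5; the cube at (13.5, 4.5) is absent (z outside [2.5, 9.5]); Combining (union): only the r=8.5 cylinder at (-1, 12.5) is present, so the union is just that shape — 1 connected region; the cube at (15, 14.5) does not reach this height (z outside [15, 27.5]); Taking the first minus the rest: none of the subtracted shapes is present at this height, so the result so far is unchanged — 1 connected region; (whole slice rotated 40° about Z — lengths, areas and connectivity unchanged). The outline is a single polygon with 16 vertices. Extrusion per mm of travel: 0.4 × 0.2 / (π × 0.875²) = 0.033260. Accumulating E over each segment gives final E = 1.7649.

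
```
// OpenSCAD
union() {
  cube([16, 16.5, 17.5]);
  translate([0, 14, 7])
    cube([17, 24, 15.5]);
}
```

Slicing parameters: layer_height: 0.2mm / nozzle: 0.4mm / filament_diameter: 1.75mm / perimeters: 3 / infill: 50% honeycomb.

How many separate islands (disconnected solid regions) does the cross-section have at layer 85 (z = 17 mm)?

At z = 17 mm: the cube (footprint 16×16.5) is included at this height; the cube at (0, 14) is present — its section is the full 17×24 rectangle; Taking the union: the regions partially overlap (shared area 40.00 mm²), so overlapping operands fuse into one piece — 1 connected region. Overall, the cross-section is a single solid region. Island count = 1.

1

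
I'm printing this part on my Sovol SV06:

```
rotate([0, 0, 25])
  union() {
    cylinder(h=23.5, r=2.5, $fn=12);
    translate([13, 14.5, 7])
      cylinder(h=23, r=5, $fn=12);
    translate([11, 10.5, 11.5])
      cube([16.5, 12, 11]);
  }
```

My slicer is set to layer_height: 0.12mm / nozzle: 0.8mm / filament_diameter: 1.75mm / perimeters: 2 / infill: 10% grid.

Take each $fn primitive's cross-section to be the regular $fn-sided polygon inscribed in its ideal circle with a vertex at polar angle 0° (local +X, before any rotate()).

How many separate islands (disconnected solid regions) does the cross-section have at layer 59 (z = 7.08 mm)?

At z = 7.08 mm: the cylinder: section is a regular 12-gon, circumradius r=2.5; the r=5 cylinder at (13, 14.5) contributes a regular 12-gon of circumradius 5; the cube at (11, 10.5) is absent (z outside [11.5, 22.5]); Combining (union): the 2 present regions are separate (no shared area or edge), so areas and boundary lengths simply add and each stays a separate island — 2 connected regions; (whole slice rotated 25° about Z — lengths, areas and connectivity unchanged). Overall, the cross-section has 2 separate islands. Island count = 2.

2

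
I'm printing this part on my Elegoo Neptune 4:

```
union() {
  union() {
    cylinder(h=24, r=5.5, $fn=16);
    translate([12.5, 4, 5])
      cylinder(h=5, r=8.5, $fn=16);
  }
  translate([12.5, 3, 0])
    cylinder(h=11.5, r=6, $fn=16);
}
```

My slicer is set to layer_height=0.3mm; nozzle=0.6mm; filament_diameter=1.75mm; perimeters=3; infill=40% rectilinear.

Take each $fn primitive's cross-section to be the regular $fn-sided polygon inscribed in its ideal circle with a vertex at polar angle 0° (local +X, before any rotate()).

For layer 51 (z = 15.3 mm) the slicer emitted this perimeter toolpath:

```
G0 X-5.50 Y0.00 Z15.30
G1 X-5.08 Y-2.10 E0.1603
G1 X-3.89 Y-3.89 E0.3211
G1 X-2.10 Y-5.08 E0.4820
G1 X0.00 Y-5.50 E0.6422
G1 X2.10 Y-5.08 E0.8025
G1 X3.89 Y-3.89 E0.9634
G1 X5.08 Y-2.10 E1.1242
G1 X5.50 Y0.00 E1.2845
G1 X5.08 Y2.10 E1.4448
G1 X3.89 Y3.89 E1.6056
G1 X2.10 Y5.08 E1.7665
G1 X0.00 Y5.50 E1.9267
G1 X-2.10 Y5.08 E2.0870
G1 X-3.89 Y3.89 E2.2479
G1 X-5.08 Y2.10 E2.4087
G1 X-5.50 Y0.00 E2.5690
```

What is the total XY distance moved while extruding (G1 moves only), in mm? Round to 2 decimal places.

34.33 mm

Sum the Euclidean lengths of each G1 segment: total = 34.33 mm.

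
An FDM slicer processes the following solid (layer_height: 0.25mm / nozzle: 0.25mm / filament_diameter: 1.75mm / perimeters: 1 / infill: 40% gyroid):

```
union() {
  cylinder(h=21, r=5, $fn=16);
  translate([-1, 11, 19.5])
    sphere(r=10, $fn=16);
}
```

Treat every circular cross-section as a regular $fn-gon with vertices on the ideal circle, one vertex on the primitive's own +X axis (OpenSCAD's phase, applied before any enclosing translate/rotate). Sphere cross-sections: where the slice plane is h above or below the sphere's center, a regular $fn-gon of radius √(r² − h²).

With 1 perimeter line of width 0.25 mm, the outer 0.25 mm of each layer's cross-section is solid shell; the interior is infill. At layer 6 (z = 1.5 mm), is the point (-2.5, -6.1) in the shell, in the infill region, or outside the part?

outside

At z = 1.5 mm: the r=5 cylinder gives a regular 16-gon of circumradius 5 (constant along its height); the sphere at (-1, 11) does not reach this height (|z−center|=18.000 > r=10); Taking the union: only the r=5 cylinder is present, so the union is just that shape — 1 connected region. Overall, the cross-section is a single solid region. The nearest boundary edge runs (-3.54, -3.54)→(-1.91, -4.62); distance from the point to it = 1.59 mm. The point is not inside any of the regions above, so it lies outside the cross-section (1.59 mm from the nearest boundary).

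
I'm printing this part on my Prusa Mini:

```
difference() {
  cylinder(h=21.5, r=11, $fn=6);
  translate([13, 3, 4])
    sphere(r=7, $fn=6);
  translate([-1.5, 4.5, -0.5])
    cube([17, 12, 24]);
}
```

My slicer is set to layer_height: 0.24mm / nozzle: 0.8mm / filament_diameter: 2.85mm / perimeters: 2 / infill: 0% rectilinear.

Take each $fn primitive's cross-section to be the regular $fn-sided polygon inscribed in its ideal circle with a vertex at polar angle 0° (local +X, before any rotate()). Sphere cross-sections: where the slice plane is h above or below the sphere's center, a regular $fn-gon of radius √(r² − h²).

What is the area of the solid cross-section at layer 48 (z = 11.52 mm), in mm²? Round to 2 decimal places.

At z = 11.52 mm: the cylinder: section is a regular 6-gon, circumradius r=11 (area = (6/2)·11.000²·sin(360°/6) = 314.37 mm²); the sphere at (13, 3) does not reach this height (|z−center|=7.520 > r=7); the 17×12 cube at (-1.5, 4.5) contributes its full rectangle (area 204.00 mm²); After the difference (first − rest): starting from the r=11 cylinder (314.37 mm²), the 17×12 cube at (-1.5, 4.5) partially overlaps it — only the 42.48 mm² overlap (of its 204.00 mm²) is removed, clipping the outline — area = 271.89 mm². Overall, the cross-section is a single solid region. Net area = 271.89 mm².

271.89 mm²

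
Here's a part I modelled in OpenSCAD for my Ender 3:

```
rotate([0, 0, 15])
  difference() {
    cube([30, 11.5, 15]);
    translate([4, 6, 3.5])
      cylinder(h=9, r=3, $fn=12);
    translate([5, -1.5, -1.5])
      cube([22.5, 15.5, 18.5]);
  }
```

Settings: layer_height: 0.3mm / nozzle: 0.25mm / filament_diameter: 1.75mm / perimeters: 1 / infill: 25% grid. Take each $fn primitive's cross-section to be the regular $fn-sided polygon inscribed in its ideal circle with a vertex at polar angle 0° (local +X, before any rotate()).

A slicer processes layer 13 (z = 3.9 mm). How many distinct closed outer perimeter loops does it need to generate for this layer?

2

At z = 3.9 mm: the cube (footprint 30×11.5) is included at this height; the r=3 cylinder at (4, 6) contributes a regular 12-gon of circumradius 3; the 22.5×15.5 cube at (5, -1.5) contributes its full rectangle; Subtracting the remaining from the first: starting from the 30×11.5 cube, the r=3 cylinder at (4, 6) lies wholly inside it (removes its full 27.00 mm² and its 18.63 mm outline becomes a hole wall); the 22.5×15.5 cube at (5, -1.5) partially overlaps it — only the 250.98 mm² overlap (of its 348.75 mm²) is removed, clipping the outline — 2 connected regions; (whole slice rotated 15° about Z — lengths, areas and connectivity unchanged). The result has 2 disconnected regions.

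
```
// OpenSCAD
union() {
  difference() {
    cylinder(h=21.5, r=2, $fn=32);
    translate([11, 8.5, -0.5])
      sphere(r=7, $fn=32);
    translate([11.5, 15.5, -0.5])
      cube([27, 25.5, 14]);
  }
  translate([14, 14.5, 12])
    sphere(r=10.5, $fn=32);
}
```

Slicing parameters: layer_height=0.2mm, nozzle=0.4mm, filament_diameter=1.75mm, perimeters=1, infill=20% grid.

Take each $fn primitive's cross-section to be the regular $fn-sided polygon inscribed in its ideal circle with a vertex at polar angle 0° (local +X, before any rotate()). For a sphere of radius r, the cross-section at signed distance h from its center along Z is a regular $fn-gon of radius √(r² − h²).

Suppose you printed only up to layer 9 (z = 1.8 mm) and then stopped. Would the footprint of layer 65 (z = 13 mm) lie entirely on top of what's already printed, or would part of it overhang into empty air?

part overhangs

Compare the two slices. At z = 1.8: the r=2 cylinder gives a regular 32-gon of circumradius 2 (constant along its height) (area = (32/2)·2.000²·sin(360°/32) = 12.49 mm²); the r=7 sphere at (11, 8.5) contributes a regular 32-gon of circumradius √(7²−2.3²) = 6.611 (area = (32/2)·6.611²·sin(360°/32) = 136.44 mm²); the cube at (11.5, 15.5) (footprint 27×25.5) is included at this height (area 688.50 mm²); Taking the first minus the rest: starting from the r=2 cylinder (12.49 mm²), the r=7 sphere at (11, 8.5) misses the remaining region (no effect); the 27×25.5 cube at (11.5, 15.5) misses the remaining region (no effect) — area = 12.49 mm²; the r=10.5 sphere at (14, 14.5) slices to a regular 32-gon of circumradius 2.492 (√(r²−h²) with h=10.2 from center) (area = (32/2)·2.492²·sin(360°/32) = 19.38 mm²); Taking the union: the 2 present regions are separate (no shared area or edge), so areas and boundary lengths simply add and each stays a separate island — area = 31.87 mm². At z = 13: the cylinder: section is a regular 32-gon, circumradius r=2 (area = (32/2)·2.000²·sin(360°/32) = 12.49 mm²); the sphere at (11, 8.5) is not intersected at this z (|z−center|=13.500 > r=7); the 27×25.5 cube at (11.5, 15.5) contributes its full rectangle (area 688.50 mm²); Subtracting the remaining from the first: starting from the r=2 cylinder (12.49 mm²), the 27×25.5 cube at (11.5, 15.5) misses the remaining region (no effect) — area = 12.49 mm²; the sphere at (14, 14.5): section is a regular 32-gon, circumradius = √(r²−h²) = √(10.5²−1²) = 10.452 (area = (32/2)·10.452²·sin(360°/32) = 341.02 mm²); Combining (union): the 2 present regions are separate (no shared area or edge), so areas and boundary lengths simply add and each stays a separate island — area = 353.50 mm². Checking containment: at z = 13 the cross-section extends beyond the z = 1.8 cross-section by about 321.63 mm².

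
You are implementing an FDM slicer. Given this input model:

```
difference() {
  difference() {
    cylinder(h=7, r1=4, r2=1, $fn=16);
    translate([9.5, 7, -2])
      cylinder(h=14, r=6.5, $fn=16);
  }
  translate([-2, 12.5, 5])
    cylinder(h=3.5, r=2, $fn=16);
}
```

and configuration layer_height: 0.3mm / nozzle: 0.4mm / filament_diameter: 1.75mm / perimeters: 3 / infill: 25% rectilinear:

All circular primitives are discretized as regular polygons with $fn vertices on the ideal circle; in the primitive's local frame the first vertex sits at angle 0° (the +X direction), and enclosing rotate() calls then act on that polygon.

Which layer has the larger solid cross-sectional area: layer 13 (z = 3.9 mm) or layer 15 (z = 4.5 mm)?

Layer 13 (z = 3.9): the cone: at t=0.557 of its height the radius interpolates to r₁+(r₂−r₁)t = 2.329, giving a regular 16-gon of that circumradius (area = (16/2)·2.329²·sin(360°/16) = 16.60 mm²); the r=6.5 cylinder at (9.5, 7) contributes a regular 16-gon of circumradius 6.5 (area = (16/2)·6.500²·sin(360°/16) = 129.35 mm²); Subtracting the remaining from the first: starting from the cone (16.60 mm²), the r=6.5 cylinder at (9.5, 7) misses the remaining region (no effect) — area = 16.60 mm²; the cylinder at (-2, 12.5) is absent (z outside [5, 8.5]); Taking the first minus the rest: none of the subtracted shapes is present at this height, so that combined region is unchanged — area = 16.60 mm². So its area = 16.60 mm². Layer 15 (z = 4.5): the cone: at t=0.643 of its height the radius interpolates to r₁+(r₂−r₁)t = 2.071, giving a regular 16-gon of that circumradius (area = (16/2)·2.071²·sin(360°/16) = 13.14 mm²); the r=6.5 cylinder at (9.5, 7) contributes a regular 16-gon of circumradius 6.5 (area = (16/2)·6.500²·sin(360°/16) = 129.35 mm²); After the difference (first − rest): starting from the cone (13.14 mm²), the r=6.5 cylinder at (9.5, 7) misses the remaining region (no effect) — area = 13.14 mm²; the cylinder at (-2, 12.5) is not intersected at this z (z outside [5, 8.5]); Subtracting the remaining from the first: none of the subtracted shapes is present at this height, so that combined region is unchanged — area = 13.14 mm². So its area = 13.14 mm². Layer 13 is larger (16.60 vs 13.14 mm²).

layer 13 (z = 3.9 mm)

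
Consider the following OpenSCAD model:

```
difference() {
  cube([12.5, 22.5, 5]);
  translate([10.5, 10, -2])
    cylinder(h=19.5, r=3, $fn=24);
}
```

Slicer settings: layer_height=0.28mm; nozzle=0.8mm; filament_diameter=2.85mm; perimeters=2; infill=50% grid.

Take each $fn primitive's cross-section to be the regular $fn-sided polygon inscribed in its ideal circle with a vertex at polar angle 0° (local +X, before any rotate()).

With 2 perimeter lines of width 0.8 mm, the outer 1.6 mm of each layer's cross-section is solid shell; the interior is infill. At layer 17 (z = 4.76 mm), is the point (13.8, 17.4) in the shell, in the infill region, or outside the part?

outside

At z = 4.76 mm: the 12.5×22.5 cube contributes its full rectangle; the cylinder at (10.5, 10): section is a regular 24-gon, circumradius r=3; Subtracting the remaining from the first: starting from the 12.5×22.5 cube, the r=3 cylinder at (10.5, 10) partially overlaps it — only the 24.94 mm² overlap (of its 27.95 mm²) is removed, clipping the outline — 1 connected region. Overall, the cross-section is a single solid region. The nearest boundary edge runs (12.50, 22.50)→(12.50, 12.21); distance from the point to it = 1.30 mm. The point is not inside any of the regions above, so it lies outside the cross-section (1.30 mm from the nearest boundary).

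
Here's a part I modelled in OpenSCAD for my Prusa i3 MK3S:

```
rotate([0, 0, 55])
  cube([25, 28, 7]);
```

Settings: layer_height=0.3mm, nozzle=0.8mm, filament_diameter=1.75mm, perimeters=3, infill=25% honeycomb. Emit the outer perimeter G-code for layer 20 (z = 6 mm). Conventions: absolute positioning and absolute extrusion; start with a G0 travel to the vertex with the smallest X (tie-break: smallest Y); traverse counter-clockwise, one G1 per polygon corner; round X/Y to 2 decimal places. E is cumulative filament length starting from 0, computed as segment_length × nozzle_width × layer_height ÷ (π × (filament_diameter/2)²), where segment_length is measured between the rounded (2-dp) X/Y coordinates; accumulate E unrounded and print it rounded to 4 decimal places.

G0 X-22.94 Y16.06 Z6.00
G1 X0.00 Y0.00 E2.7941
G1 X14.34 Y20.48 E5.2888
G1 X-8.60 Y36.54 E8.0829
G1 X-22.94 Y16.06 E10.5776

At z = 6 mm: the cube is present — its section is the full 25×28 rectangle; (whole slice rotated 55° about Z — lengths, areas and connectivity unchanged). The outline is a single polygon with 4 vertices. Extrusion per mm of travel: 0.8 × 0.3 / (π × 0.875²) = 0.099780. Accumulating E over each segment gives final E = 10.5776.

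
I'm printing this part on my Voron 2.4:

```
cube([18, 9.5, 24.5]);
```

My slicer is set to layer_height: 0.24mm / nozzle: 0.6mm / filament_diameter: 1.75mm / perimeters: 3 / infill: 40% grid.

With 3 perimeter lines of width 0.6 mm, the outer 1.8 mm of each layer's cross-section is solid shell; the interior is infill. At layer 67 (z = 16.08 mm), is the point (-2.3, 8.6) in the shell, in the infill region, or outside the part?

outside

At z = 16.08 mm: the cube (footprint 18×9.5) is included at this height. Overall, the cross-section is a single solid region. The nearest boundary edge runs (0.00, 9.50)→(0.00, 0.00); distance from the point to it = 2.30 mm. The point is not inside any of the regions above, so it lies outside the cross-section (2.30 mm from the nearest boundary).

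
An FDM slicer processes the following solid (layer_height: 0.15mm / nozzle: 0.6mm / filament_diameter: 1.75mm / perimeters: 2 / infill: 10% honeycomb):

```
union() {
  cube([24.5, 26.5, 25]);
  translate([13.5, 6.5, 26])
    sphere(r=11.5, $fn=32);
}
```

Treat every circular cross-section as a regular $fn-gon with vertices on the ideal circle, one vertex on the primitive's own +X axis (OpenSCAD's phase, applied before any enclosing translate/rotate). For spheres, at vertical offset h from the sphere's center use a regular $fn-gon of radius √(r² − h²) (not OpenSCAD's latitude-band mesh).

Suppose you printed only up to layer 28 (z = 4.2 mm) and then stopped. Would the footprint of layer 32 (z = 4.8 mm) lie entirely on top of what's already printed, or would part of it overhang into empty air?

entirely on top

Compare the two slices. At z = 4.2: the cube (footprint 24.5×26.5) is included at this height (area 649.25 mm²); the sphere at (13.5, 6.5) is absent (|z−center|=21.800 > r=11.5); Combining (union): only the 24.5×26.5 cube is present, so the union is just that shape — area = 649.25 mm². At z = 4.8: the cube is present — its section is the full 24.5×26.5 rectangle (area 649.25 mm²); the sphere at (13.5, 6.5) does not reach this height (|z−center|=21.200 > r=11.5); Taking the union: only the 24.5×26.5 cube is present, so the union is just that shape — area = 649.25 mm². Checking containment: the cross-section at z = 4.8 is a subset of the cross-section at z = 4.2.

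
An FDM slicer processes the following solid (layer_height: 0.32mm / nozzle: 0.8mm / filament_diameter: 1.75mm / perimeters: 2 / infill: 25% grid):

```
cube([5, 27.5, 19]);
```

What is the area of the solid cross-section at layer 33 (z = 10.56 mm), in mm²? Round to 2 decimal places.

At z = 10.56 mm: the cube (footprint 5×27.5) is included at this height (area 137.50 mm²). Overall, the cross-section is a single solid region. Net area = 137.50 mm².

137.50 mm²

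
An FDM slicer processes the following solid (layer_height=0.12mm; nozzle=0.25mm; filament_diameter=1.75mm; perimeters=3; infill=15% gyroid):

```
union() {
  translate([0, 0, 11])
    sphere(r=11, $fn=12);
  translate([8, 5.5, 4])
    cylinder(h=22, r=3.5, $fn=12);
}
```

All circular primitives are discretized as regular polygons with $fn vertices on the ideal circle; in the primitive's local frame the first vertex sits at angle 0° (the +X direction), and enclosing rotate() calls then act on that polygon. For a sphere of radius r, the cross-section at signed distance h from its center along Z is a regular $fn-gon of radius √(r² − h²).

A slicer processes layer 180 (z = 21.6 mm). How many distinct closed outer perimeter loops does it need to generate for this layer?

At z = 21.6 mm: the r=11 sphere slices to a regular 12-gon of circumradius 2.939 (√(r²−h²) with h=10.6 from center); the cylinder at (8, 5.5): section is a regular 12-gon, circumradius r=3.5; Merging all regions: the 2 present regions are separate (no shared area or edge), so areas and boundary lengths simply add and each stays a separate island — 2 connected regions. The result has 2 disconnected regions.

2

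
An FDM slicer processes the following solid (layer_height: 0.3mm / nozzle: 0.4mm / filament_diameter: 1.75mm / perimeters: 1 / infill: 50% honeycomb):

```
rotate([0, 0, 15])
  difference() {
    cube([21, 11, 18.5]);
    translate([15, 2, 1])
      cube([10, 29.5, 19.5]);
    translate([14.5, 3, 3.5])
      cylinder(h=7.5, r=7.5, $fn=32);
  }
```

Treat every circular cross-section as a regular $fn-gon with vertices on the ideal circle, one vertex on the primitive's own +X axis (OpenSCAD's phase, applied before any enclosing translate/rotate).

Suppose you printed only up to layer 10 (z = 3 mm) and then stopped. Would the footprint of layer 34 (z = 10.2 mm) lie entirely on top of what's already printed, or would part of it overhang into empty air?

Compare the two slices. At z = 3: the cube (footprint 21×11) is included at this height (area 231.00 mm²); the cube at (15, 2) is present — its section is the full 10×29.5 rectangle (area 295.00 mm²); the cylinder at (14.5, 3) is not intersected at this z (z outside [3.5, 11]); After the difference (first − rest): starting from the 21×11 cube (231.00 mm²), the 10×29.5 cube at (15, 2) partially overlaps it — only the 54.00 mm² overlap (of its 295.00 mm²) is removed, clipping the outline — area = 177.00 mm²; (rotated 15° about Z; rotation is an isometry so areas/perimeters/island counts are preserved). At z = 10.2: the cube is present — its section is the full 21×11 rectangle (area 231.00 mm²); the 10×29.5 cube at (15, 2) contributes its full rectangle (area 295.00 mm²); the r=7.5 cylinder at (14.5, 3) contributes a regular 32-gon of circumradius 7.5 (area = (32/2)·7.500²·sin(360°/32) = 175.58 mm²); Subtracting the remaining from the first: starting from the 21×11 cube (231.00 mm²), the 10×29.5 cube at (15, 2) partially overlaps it — only the 54.00 mm² overlap (of its 295.00 mm²) is removed, clipping the outline; the r=7.5 cylinder at (14.5, 3) partially overlaps it — only the 82.95 mm² overlap (of its 175.58 mm²) is removed, clipping the outline — area = 94.05 mm²; (rotated 15° about Z; rotation is an isometry so areas/perimeters/island counts are preserved). Checking containment: the cross-section at z = 10.2 is a subset of the cross-section at z = 3.

entirely on top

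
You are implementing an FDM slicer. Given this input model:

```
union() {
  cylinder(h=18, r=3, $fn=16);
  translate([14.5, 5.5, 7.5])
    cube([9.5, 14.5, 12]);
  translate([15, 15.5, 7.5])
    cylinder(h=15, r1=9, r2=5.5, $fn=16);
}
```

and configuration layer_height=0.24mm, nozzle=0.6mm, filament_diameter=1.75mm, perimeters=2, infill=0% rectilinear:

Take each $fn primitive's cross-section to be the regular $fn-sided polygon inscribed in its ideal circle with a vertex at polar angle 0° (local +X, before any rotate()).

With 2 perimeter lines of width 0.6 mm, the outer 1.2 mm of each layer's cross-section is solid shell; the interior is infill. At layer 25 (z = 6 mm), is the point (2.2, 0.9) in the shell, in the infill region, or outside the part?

shell

At z = 6 mm: the cylinder: section is a regular 16-gon, circumradius r=3; the cube at (14.5, 5.5) is not intersected at this z (z outside [7.5, 19.5]); the cone at (15, 15.5) is absent (z outside [7.5, 22.5]); Merging all regions: only the r=3 cylinder is present, so the union is just that shape — 1 connected region. Overall, the cross-section is a single solid region. The nearest boundary edge runs (3.00, 0.00)→(2.77, 1.15); distance from the point to it = 0.61 mm. The point is inside the cross-section, 0.61 mm from the nearest boundary — within the 1.2 mm shell band (2 × 0.6).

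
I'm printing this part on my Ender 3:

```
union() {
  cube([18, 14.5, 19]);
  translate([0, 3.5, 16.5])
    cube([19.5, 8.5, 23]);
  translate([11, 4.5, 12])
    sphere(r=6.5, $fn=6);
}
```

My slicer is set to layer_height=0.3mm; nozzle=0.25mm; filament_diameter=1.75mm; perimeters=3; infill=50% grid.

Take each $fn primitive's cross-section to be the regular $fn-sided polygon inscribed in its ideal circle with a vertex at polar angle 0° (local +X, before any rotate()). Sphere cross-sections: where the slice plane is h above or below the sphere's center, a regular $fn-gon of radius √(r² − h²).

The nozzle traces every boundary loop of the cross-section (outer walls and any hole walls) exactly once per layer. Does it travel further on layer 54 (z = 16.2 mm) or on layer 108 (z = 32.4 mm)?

layer 54 (z = 16.2 mm)

Layer 54 (z = 16.2): the cube (footprint 18×14.5) is included at this height (perimeter 65.00 mm); the cube at (0, 3.5) is not intersected at this z (z outside [16.5, 39.5]); the r=6.5 sphere at (11, 4.5) contributes a regular 6-gon of circumradius √(6.5²−4.2²) = 4.961 (perimeter = 2·6·4.961·sin(180°/6) = 29.77 mm); Combining (union): the r=6.5 sphere at (11, 4.5) lies entirely inside the 18×14.5 cube, so the union is just the 18×14.5 cube — boundary = 65.00 mm. So its perimeter = 65.00 mm. Layer 108 (z = 32.4): the cube is not intersected at this z (z outside [0, 19]); the cube at (0, 3.5) is present — its section is the full 19.5×8.5 rectangle (perimeter 56.00 mm); the sphere at (11, 4.5) does not reach this height (|z−center|=20.400 > r=6.5); Taking the union: only the 19.5×8.5 cube at (0, 3.5) is present, so the union is just that shape — boundary = 56.00 mm. So its perimeter = 56.00 mm. Layer 54 is larger (65.00 vs 56.00 mm).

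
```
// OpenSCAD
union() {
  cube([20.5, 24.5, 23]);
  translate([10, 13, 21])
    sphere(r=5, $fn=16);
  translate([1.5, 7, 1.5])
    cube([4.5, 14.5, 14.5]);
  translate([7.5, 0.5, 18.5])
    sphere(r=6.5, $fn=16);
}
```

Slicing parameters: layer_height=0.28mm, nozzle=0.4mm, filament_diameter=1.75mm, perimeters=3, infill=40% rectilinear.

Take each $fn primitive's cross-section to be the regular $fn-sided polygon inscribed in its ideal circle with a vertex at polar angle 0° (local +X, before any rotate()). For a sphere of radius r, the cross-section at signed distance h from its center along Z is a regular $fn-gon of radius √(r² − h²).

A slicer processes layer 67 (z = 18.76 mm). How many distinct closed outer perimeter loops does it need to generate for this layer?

1

At z = 18.76 mm: the cube (footprint 20.5×24.5) is included at this height; the sphere at (10, 13): section is a regular 16-gon, circumradius = √(r²−h²) = √(5²−2.24²) = 4.470; the cube at (1.5, 7) does not reach this height (z outside [1.5, 16]); the r=6.5 sphere at (7.5, 0.5) slices to a regular 16-gon of circumradius 6.495 (√(r²−h²) with h=0.26 from center); Taking the union: the regions partially overlap (shared area 132.19 mm²), so overlapping operands fuse into one piece — 1 connected region. The result has 1 disconnected region.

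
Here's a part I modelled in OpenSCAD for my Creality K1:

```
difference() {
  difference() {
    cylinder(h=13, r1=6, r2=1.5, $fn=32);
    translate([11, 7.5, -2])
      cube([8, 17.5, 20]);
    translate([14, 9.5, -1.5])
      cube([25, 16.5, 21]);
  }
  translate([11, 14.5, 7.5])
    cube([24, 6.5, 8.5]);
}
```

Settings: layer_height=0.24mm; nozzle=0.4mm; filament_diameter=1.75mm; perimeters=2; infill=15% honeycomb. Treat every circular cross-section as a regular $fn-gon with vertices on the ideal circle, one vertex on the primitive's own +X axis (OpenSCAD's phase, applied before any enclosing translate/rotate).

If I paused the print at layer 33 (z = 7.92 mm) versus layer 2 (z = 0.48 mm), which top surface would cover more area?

Layer 33 (z = 7.92): the cone contributes a regular 32-gon of circumradius 3.258 (interpolated between r1=6 and r2=1.5 at t=0.609) (area = (32/2)·3.258²·sin(360°/32) = 33.14 mm²); the 8×17.5 cube at (11, 7.5) contributes its full rectangle (area 140.00 mm²); the cube at (14, 9.5) is present — its section is the full 25×16.5 rectangle (area 412.50 mm²); After the difference (first − rest): starting from the cone (33.14 mm²), the 8×17.5 cube at (11, 7.5) misses the remaining region (no effect); the 25×16.5 cube at (14, 9.5) misses the remaining region (no effect) — area = 33.14 mm²; the cube at (11, 14.5) is present — its section is the full 24×6.5 rectangle (area 156.00 mm²); Subtracting the remaining from the first: starting from that combined region (33.14 mm²), the 24×6.5 cube at (11, 14.5) misses the remaining region (no effect) — area = 33.14 mm². So its area = 33.14 mm². Layer 2 (z = 0.48): the cone contributes a regular 32-gon of circumradius 5.834 (interpolated between r1=6 and r2=1.5 at t=0.037) (area = (32/2)·5.834²·sin(360°/32) = 106.23 mm²); the 8×17.5 cube at (11, 7.5) contributes its full rectangle (area 140.00 mm²); the 25×16.5 cube at (14, 9.5) contributes its full rectangle (area 412.50 mm²); Subtracting the remaining from the first: starting from the cone (106.23 mm²), the 8×17.5 cube at (11, 7.5) misses the remaining region (no effect); the 25×16.5 cube at (14, 9.5) misses the remaining region (no effect) — area = 106.23 mm²; the cube at (11, 14.5) does not reach this height (z outside [7.5, 16]); Taking the first minus the rest: none of the subtracted shapes is present at this height, so the result so far is unchanged — area = 106.23 mm². So its area = 106.23 mm². Layer 2 is larger (106.23 vs 33.14 mm²).

layer 2 (z = 0.48 mm)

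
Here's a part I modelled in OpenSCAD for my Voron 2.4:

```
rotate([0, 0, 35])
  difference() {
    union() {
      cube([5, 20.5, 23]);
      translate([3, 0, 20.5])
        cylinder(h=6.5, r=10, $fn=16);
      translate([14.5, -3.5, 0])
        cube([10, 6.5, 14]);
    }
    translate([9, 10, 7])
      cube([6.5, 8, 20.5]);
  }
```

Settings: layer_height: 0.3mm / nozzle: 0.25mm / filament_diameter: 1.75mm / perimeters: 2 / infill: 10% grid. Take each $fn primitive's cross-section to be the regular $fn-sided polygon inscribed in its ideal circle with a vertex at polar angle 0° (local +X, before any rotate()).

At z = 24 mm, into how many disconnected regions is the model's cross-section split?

At z = 24 mm: the cube is not intersected at this z (z outside [0, 23]); the r=10 cylinder at (3, 0) contributes a regular 16-gon of circumradius 10; the cube at (14.5, -3.5) is absent (z outside [0, 14]); Combining (union): only the r=10 cylinder at (3, 0) is present, so the union is just that shape — 1 connected region; the cube at (9, 10) (footprint 6.5×8) is included at this height; After the difference (first − rest): starting from the result so far, the 6.5×8 cube at (9, 10) misses the remaining region (no effect) — 1 connected region; (whole slice rotated 35° about Z — lengths, areas and connectivity unchanged). The result has 1 disconnected region.

1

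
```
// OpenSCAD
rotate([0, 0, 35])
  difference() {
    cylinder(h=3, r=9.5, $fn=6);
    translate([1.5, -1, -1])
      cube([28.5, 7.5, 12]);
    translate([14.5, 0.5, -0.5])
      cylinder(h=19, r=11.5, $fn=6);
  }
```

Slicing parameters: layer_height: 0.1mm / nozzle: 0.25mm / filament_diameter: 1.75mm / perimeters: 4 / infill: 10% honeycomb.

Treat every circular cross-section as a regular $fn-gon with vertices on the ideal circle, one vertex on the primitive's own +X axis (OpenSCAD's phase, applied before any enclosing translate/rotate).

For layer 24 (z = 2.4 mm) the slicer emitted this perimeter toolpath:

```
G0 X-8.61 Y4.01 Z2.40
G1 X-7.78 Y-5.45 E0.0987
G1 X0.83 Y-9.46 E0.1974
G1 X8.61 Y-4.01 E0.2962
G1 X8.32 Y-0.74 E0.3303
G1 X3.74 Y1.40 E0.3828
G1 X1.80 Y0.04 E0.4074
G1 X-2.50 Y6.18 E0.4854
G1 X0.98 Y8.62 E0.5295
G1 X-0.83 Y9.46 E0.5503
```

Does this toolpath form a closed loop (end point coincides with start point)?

Start point (G0): (-8.61, 4.01). End point (last G1): the path does not return to the start — open.

no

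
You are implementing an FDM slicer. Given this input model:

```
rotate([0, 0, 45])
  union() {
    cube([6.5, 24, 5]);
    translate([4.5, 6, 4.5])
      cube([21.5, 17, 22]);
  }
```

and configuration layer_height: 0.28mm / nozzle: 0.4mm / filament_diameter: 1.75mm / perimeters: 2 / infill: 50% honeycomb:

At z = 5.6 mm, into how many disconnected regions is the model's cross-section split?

At z = 5.6 mm: the cube is not intersected at this z (z outside [0, 5]); the cube at (4.5, 6) is present — its section is the full 21.5×17 rectangle; Taking the union: only the 21.5×17 cube at (4.5, 6) is present, so the union is just that shape — 1 connected region; (rotated 45° about Z; rotation is an isometry so areas/perimeters/island counts are preserved). The result has 1 disconnected region.

1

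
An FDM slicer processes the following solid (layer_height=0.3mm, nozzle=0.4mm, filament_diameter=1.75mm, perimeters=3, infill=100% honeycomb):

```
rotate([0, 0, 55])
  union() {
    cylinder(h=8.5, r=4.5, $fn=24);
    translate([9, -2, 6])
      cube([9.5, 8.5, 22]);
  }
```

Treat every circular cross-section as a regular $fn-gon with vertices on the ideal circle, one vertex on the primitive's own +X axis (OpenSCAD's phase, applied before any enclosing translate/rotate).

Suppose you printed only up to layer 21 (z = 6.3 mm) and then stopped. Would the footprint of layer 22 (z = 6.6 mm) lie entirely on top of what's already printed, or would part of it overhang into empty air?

entirely on top

Compare the two slices. At z = 6.3: the r=4.5 cylinder contributes a regular 24-gon of circumradius 4.5 (area = (24/2)·4.500²·sin(360°/24) = 62.89 mm²); the cube at (9, -2) is present — its section is the full 9.5×8.5 rectangle (area 80.75 mm²); Merging all regions: the 2 present regions are separate (no shared area or edge), so areas and boundary lengths simply add and each stays a separate island — area = 143.64 mm²; (whole slice rotated 55° about Z — lengths, areas and connectivity unchanged). At z = 6.6: the r=4.5 cylinder contributes a regular 24-gon of circumradius 4.5 (area = (24/2)·4.500²·sin(360°/24) = 62.89 mm²); the cube at (9, -2) is present — its section is the full 9.5×8.5 rectangle (area 80.75 mm²); Taking the union: the 2 present regions are separate (no shared area or edge), so areas and boundary lengths simply add and each stays a separate island — area = 143.64 mm²; (rotated 55° about Z; rotation is an isometry so areas/perimeters/island counts are preserved). Checking containment: the cross-section at z = 6.6 is a subset of the cross-section at z = 6.3.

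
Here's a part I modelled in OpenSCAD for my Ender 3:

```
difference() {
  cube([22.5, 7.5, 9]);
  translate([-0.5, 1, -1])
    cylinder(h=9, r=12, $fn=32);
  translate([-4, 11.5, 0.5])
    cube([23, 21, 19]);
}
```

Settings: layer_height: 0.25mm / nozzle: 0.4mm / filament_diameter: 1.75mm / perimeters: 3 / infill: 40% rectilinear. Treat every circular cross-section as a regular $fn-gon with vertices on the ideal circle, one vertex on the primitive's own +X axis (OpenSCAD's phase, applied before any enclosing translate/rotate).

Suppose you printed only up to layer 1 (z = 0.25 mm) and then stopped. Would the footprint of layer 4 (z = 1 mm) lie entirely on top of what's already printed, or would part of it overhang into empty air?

entirely on top

Compare the two slices. At z = 0.25: the cube is present — its section is the full 22.5×7.5 rectangle (area 168.75 mm²); the cylinder at (-0.5, 1): section is a regular 32-gon, circumradius r=12 (area = (32/2)·12.000²·sin(360°/32) = 449.49 mm²); the cube at (-4, 11.5) is not intersected at this z (z outside [0.5, 19.5]); Subtracting the remaining from the first: starting from the 22.5×7.5 cube (168.75 mm²), the r=12 cylinder at (-0.5, 1) partially overlaps it — only the 81.93 mm² overlap (of its 449.49 mm²) is removed, clipping the outline — area = 86.82 mm². At z = 1: the 22.5×7.5 cube contributes its full rectangle (area 168.75 mm²); the r=12 cylinder at (-0.5, 1) contributes a regular 32-gon of circumradius 12 (area = (32/2)·12.000²·sin(360°/32) = 449.49 mm²); the cube at (-4, 11.5) is present — its section is the full 23×21 rectangle (area 483.00 mm²); Subtracting the remaining from the first: starting from the 22.5×7.5 cube (168.75 mm²), the r=12 cylinder at (-0.5, 1) partially overlaps it — only the 81.93 mm² overlap (of its 449.49 mm²) is removed, clipping the outline; the 23×21 cube at (-4, 11.5) misses the remaining region (no effect) — area = 86.82 mm². Checking containment: the cross-section at z = 1 is a subset of the cross-section at z = 0.25.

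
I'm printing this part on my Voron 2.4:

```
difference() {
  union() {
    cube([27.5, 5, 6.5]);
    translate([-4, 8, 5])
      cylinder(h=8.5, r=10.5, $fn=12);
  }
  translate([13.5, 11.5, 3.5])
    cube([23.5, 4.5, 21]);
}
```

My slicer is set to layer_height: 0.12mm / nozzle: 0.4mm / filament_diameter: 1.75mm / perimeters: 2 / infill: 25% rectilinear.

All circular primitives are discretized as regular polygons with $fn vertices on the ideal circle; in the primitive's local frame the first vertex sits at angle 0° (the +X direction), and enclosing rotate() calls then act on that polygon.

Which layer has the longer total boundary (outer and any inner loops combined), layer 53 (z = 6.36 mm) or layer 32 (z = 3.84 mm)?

Layer 53 (z = 6.36): the cube (footprint 27.5×5) is included at this height (perimeter 65.00 mm); the cylinder at (-4, 8): section is a regular 12-gon, circumradius r=10.5 (perimeter = 2·12·10.500·sin(180°/12) = 65.22 mm); Taking the union: the regions partially overlap (shared area 22.36 mm²), so the edge portions inside another operand are dropped and the merged outline is re-measured after clipping — boundary = 110.96 mm; the cube at (13.5, 11.5) (footprint 23.5×4.5) is included at this height (perimeter 56.00 mm); After the difference (first − rest): starting from the result so far, the 23.5×4.5 cube at (13.5, 11.5) misses the remaining region (no effect) — boundary = 110.96 mm. So its perimeter = 110.96 mm. Layer 32 (z = 3.84): the cube is present — its section is the full 27.5×5 rectangle (perimeter 65.00 mm); the cylinder at (-4, 8) is absent (z outside [5, 13.5]); Combining (union): only the 27.5×5 cube is present, so the union is just that shape — boundary = 65.00 mm; the cube at (13.5, 11.5) is present — its section is the full 23.5×4.5 rectangle (perimeter 56.00 mm); After the difference (first − rest): starting from the result so far, the 23.5×4.5 cube at (13.5, 11.5) misses the remaining region (no effect) — boundary = 65.00 mm. So its perimeter = 65.00 mm. Layer 53 is larger (110.96 vs 65.00 mm).

layer 53 (z = 6.36 mm)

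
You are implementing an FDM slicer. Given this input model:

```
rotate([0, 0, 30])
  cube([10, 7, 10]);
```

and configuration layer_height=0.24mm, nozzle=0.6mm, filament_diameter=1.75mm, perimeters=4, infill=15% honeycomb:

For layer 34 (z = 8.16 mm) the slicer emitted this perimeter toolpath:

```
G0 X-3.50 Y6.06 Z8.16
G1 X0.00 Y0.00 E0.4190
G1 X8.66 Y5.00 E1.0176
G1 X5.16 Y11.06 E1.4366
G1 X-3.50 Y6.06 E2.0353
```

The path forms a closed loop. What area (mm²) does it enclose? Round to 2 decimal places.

Apply the shoelace formula to the sequence of (X, Y) vertices; enclosed area = 69.98 mm².

69.98 mm²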